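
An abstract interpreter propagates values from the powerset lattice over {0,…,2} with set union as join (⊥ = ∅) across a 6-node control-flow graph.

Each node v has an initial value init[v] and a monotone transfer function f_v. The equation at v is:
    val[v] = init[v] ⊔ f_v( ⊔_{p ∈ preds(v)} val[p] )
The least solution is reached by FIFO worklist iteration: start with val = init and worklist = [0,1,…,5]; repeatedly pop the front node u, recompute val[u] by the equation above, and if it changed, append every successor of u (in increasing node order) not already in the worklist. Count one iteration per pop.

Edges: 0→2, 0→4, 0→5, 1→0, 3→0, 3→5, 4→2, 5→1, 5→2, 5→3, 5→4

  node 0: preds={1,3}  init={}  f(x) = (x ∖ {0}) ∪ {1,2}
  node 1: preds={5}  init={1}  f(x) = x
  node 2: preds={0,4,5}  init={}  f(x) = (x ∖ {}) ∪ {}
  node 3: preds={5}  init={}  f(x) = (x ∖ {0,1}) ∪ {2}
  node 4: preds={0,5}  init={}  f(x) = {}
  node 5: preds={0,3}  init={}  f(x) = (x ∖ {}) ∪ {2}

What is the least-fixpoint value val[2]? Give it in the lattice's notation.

{1,2}

Trace (12 dequeues):
  [1] u=0 | in {1} | out {1,2} | prev {} | push {}
  [2] u=1 | in {} | out {1} | ==
  [3] u=2 | in {1,2} | out {1,2} | prev {} | push {}
  [4] u=3 | in {} | out {2} | prev {} | push {0}
  [5] u=4 | in {1,2} | out {} | ==
  [6] u=5 | in {1,2} | out {1,2} | prev {} | push {1,2,3,4}
  [7] u=0 | in {1,2} | out {1,2} | ==
  [8] u=1 | in {1,2} | out {1,2} | prev {1} | push {0}
  [9] u=2 | in {1,2} | out {1,2} | ==
  [10] u=3 | in {1,2} | out {2} | ==
  [11] u=4 | in {1,2} | out {} | ==
  [12] u=0 | in {1,2} | out {1,2} | ==

Converged values:
  [0] {1,2}
  [1] {1,2}
  [2] {1,2}
  [3] {2}
  [4] {}
  [5] {1,2}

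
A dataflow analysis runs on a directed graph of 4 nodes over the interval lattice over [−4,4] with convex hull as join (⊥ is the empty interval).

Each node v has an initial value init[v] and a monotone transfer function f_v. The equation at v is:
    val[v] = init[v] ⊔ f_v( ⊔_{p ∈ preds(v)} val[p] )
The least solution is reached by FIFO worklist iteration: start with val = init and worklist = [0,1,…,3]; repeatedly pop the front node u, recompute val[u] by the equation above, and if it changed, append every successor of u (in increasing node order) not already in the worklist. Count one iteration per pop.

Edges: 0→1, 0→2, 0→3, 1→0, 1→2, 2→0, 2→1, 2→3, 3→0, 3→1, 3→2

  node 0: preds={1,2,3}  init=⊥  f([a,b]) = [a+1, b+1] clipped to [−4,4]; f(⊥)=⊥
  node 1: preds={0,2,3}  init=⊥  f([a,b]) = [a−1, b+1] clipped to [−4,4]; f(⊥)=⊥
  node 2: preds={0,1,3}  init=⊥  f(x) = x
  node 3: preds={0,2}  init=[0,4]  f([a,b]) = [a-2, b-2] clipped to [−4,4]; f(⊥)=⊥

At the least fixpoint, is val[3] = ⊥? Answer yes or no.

no

Trace (12 dequeues):
  [1] u=0 | in [0,4] | out [1,4] | prev ⊥ | push {}
  [2] u=1 | in [0,4] | out [-1,4] | prev ⊥ | push {0}
  [3] u=2 | in [-1,4] | out [-1,4] | prev ⊥ | push {1}
  [4] u=3 | in [-1,4] | out [-3,4] | prev [0,4] | push {2}
  [5] u=0 | in [-3,4] | out [-2,4] | prev [1,4] | push {3}
  [6] u=1 | in [-3,4] | out [-4,4] | prev [-1,4] | push {0}
  [7] u=2 | in [-4,4] | out [-4,4] | prev [-1,4] | push {1}
  [8] u=3 | in [-4,4] | out [-4,4] | prev [-3,4] | push {2}
  [9] u=0 | in [-4,4] | out [-3,4] | prev [-2,4] | push {3}
  [10] u=1 | in [-4,4] | out [-4,4] | ==
  [11] u=2 | in [-4,4] | out [-4,4] | ==
  [12] u=3 | in [-4,4] | out [-4,4] | ==

Converged values:
  [0] [-3,4]
  [1] [-4,4]
  [2] [-4,4]
  [3] [-4,4]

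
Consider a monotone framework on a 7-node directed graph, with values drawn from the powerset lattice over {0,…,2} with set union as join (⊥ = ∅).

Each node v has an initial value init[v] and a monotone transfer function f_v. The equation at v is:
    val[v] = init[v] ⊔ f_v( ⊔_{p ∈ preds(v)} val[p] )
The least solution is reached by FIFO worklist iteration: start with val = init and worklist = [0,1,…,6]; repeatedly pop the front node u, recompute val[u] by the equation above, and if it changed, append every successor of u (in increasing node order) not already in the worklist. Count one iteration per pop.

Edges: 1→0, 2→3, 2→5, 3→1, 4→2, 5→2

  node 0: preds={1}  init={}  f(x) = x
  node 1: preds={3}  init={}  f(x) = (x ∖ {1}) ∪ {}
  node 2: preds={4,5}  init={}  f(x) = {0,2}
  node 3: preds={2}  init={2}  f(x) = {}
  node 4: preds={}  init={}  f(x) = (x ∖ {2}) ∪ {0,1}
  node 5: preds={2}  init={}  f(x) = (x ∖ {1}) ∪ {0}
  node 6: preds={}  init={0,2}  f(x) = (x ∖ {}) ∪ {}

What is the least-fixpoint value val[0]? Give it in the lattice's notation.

{2}

Iteration log — 9 steps:
  step 1. node 0  ⊔preds={}  new={}  stable
  step 2. node 1  ⊔preds={2}  new={2}  old={}  +wl: 0
  step 3. node 2  ⊔preds={}  new={0,2}  old={}  +wl: 
  step 4. node 3  ⊔preds={0,2}  new={2}  stable
  step 5. node 4  ⊔preds={}  new={0,1}  old={}  +wl: 2
  step 6. node 5  ⊔preds={0,2}  new={0,2}  old={}  +wl: 
  step 7. node 6  ⊔preds={}  new={0,2}  stable
  step 8. node 0  ⊔preds={2}  new={2}  old={}  +wl: 
  step 9. node 2  ⊔preds={0,1,2}  new={0,2}  stable

Least fixpoint reached:
  node 0: {2}
  node 1: {2}
  node 2: {0,2}
  node 3: {2}
  node 4: {0,1}
  node 5: {0,2}
  node 6: {0,2}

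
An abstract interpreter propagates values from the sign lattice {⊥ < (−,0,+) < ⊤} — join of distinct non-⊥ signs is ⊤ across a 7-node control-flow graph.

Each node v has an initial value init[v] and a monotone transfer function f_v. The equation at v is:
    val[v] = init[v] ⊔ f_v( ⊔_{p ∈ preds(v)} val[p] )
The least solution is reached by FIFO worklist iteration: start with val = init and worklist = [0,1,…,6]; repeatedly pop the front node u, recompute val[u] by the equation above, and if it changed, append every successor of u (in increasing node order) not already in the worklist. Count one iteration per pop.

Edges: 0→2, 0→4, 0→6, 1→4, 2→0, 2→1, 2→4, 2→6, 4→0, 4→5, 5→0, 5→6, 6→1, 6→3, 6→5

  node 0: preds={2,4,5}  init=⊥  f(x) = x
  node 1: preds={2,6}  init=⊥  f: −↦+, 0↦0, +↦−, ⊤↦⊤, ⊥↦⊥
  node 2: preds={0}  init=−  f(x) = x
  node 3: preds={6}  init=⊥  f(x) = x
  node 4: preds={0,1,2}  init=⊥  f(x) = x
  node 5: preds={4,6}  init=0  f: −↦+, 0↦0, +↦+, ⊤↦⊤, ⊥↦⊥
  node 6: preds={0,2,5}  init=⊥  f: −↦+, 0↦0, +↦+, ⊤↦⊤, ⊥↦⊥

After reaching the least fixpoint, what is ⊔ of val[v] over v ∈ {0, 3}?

⊤

Iteration log — 12 steps:
  step 1. node 0  ⊔preds=⊤  new=⊤  old=⊥  +wl: 
  step 2. node 1  ⊔preds=−  new=+  old=⊥  +wl: 
  step 3. node 2  ⊔preds=⊤  new=⊤  old=−  +wl: 0,1
  step 4. node 3  ⊔preds=⊥  new=⊥  stable
  step 5. node 4  ⊔preds=⊤  new=⊤  old=⊥  +wl: 
  step 6. node 5  ⊔preds=⊤  new=⊤  old=0  +wl: 
  step 7. node 6  ⊔preds=⊤  new=⊤  old=⊥  +wl: 3,5
  step 8. node 0  ⊔preds=⊤  new=⊤  stable
  step 9. node 1  ⊔preds=⊤  new=⊤  old=+  +wl: 4
  step 10. node 3  ⊔preds=⊤  new=⊤  old=⊥  +wl: 
  step 11. node 5  ⊔preds=⊤  new=⊤  stable
  step 12. node 4  ⊔preds=⊤  new=⊤  stable

Least fixpoint reached:
  node 0: ⊤
  node 1: ⊤
  node 2: ⊤
  node 3: ⊤
  node 4: ⊤
  node 5: ⊤
  node 6: ⊤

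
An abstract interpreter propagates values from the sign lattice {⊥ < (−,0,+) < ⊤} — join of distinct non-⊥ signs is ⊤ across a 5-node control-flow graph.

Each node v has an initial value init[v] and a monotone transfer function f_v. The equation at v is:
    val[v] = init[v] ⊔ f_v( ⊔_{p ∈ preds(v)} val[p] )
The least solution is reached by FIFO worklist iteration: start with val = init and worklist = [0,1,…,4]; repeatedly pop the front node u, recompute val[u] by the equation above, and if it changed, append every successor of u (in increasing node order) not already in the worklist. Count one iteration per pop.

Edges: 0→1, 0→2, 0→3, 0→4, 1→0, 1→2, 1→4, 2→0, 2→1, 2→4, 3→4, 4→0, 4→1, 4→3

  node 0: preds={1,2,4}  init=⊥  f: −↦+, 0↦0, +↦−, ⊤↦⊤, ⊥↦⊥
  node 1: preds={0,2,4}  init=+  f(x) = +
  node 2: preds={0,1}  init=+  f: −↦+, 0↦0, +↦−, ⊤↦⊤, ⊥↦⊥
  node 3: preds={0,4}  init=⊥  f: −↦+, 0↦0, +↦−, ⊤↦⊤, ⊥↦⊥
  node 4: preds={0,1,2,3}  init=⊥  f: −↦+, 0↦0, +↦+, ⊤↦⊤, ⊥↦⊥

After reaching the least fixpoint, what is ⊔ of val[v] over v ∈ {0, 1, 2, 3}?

Iteration log — 10 steps:
  step 1. node 0  ⊔preds=+  new=−  old=⊥  +wl: 
  step 2. node 1  ⊔preds=⊤  new=+  stable
  step 3. node 2  ⊔preds=⊤  new=⊤  old=+  +wl: 0,1
  step 4. node 3  ⊔preds=−  new=+  old=⊥  +wl: 
  step 5. node 4  ⊔preds=⊤  new=⊤  old=⊥  +wl: 3
  step 6. node 0  ⊔preds=⊤  new=⊤  old=−  +wl: 2,4
  step 7. node 1  ⊔preds=⊤  new=+  stable
  step 8. node 3  ⊔preds=⊤  new=⊤  old=+  +wl: 
  step 9. node 2  ⊔preds=⊤  new=⊤  stable
  step 10. node 4  ⊔preds=⊤  new=⊤  stable

Least fixpoint reached:
  node 0: ⊤
  node 1: +
  node 2: ⊤
  node 3: ⊤
  node 4: ⊤

⊤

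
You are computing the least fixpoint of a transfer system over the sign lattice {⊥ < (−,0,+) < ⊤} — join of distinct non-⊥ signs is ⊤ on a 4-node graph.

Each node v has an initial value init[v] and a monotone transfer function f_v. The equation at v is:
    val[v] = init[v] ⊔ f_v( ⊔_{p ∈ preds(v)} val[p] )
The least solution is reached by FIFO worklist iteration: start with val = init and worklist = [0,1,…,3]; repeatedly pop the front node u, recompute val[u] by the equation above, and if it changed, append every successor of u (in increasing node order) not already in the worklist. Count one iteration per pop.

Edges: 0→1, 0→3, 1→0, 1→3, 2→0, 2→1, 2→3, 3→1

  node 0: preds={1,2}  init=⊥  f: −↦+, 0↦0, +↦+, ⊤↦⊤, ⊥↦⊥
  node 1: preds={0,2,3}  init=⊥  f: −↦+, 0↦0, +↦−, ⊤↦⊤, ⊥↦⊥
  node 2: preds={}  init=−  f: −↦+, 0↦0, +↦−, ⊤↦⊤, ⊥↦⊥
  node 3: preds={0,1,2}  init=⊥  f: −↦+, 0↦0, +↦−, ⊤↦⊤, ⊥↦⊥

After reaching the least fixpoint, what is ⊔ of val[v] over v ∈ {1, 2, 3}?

Worklist (7 pops):
  #1 pop 0: in=− → + (was ⊥); enqueue []
  #2 pop 1: in=⊤ → ⊤ (was ⊥); enqueue [0]
  #3 pop 2: in=⊥ → − (no change)
  #4 pop 3: in=⊤ → ⊤ (was ⊥); enqueue [1]
  #5 pop 0: in=⊤ → ⊤ (was +); enqueue [3]
  #6 pop 1: in=⊤ → ⊤ (no change)
  #7 pop 3: in=⊤ → ⊤ (no change)

Fixpoint:
  val[0] = ⊤
  val[1] = ⊤
  val[2] = −
  val[3] = ⊤

⊤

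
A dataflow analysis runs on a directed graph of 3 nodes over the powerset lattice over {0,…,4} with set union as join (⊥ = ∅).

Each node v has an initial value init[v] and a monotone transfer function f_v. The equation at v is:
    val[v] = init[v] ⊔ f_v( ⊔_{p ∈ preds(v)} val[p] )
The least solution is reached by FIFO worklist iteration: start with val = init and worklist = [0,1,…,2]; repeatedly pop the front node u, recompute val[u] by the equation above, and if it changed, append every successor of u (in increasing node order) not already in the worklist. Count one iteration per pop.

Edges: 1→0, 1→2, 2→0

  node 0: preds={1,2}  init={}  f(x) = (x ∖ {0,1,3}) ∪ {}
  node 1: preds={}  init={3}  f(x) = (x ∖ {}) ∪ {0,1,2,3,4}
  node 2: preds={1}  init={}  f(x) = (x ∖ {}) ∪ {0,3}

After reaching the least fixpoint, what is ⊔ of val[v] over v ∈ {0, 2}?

{0,1,2,3,4}

Worklist (4 pops):
  #1 pop 0: in={3} → {} (no change)
  #2 pop 1: in={} → {0,1,2,3,4} (was {3}); enqueue [0]
  #3 pop 2: in={0,1,2,3,4} → {0,1,2,3,4} (was {}); enqueue []
  #4 pop 0: in={0,1,2,3,4} → {2,4} (was {}); enqueue []

Fixpoint:
  val[0] = {2,4}
  val[1] = {0,1,2,3,4}
  val[2] = {0,1,2,3,4}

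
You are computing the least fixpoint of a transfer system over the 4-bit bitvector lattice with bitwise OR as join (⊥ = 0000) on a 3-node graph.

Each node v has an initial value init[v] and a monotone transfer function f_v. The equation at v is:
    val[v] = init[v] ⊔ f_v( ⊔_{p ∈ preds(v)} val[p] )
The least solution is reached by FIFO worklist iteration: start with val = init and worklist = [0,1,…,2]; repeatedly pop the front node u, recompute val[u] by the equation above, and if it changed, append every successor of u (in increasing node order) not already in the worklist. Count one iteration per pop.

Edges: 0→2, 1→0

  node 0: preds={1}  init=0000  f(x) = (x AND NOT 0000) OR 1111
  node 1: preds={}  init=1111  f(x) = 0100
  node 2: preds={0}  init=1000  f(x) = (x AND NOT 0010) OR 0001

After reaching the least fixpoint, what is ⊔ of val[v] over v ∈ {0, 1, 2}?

Trace (3 dequeues):
  [1] u=0 | in 1111 | out 1111 | prev 0000 | push {}
  [2] u=1 | in 0000 | out 1111 | ==
  [3] u=2 | in 1111 | out 1101 | prev 1000 | push {}

Converged values:
  [0] 1111
  [1] 1111
  [2] 1101

1111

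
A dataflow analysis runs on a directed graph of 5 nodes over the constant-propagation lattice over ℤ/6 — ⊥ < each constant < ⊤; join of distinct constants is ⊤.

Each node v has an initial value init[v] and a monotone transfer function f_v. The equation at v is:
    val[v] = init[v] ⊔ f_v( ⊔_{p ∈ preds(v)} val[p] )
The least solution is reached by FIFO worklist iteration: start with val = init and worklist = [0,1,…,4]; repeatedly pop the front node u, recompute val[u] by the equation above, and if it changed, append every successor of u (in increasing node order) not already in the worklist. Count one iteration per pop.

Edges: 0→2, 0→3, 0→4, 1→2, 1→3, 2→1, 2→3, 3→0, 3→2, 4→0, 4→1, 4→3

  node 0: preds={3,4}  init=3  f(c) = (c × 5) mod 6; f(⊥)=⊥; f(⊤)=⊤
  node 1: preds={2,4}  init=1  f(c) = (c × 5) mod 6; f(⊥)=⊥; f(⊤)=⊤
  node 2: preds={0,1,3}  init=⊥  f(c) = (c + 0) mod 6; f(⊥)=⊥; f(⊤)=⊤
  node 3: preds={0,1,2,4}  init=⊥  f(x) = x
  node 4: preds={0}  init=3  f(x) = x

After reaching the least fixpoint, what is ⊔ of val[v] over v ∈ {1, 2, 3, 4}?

⊤

Iteration log — 13 steps:
  step 1. node 0  ⊔preds=3  new=3  stable
  step 2. node 1  ⊔preds=3  new=⊤  old=1  +wl: 
  step 3. node 2  ⊔preds=⊤  new=⊤  old=⊥  +wl: 1
  step 4. node 3  ⊔preds=⊤  new=⊤  old=⊥  +wl: 0,2
  step 5. node 4  ⊔preds=3  new=3  stable
  step 6. node 1  ⊔preds=⊤  new=⊤  stable
  step 7. node 0  ⊔preds=⊤  new=⊤  old=3  +wl: 3,4
  step 8. node 2  ⊔preds=⊤  new=⊤  stable
  step 9. node 3  ⊔preds=⊤  new=⊤  stable
  step 10. node 4  ⊔preds=⊤  new=⊤  old=3  +wl: 0,1,3
  step 11. node 0  ⊔preds=⊤  new=⊤  stable
  step 12. node 1  ⊔preds=⊤  new=⊤  stable
  step 13. node 3  ⊔preds=⊤  new=⊤  stable

Least fixpoint reached:
  node 0: ⊤
  node 1: ⊤
  node 2: ⊤
  node 3: ⊤
  node 4: ⊤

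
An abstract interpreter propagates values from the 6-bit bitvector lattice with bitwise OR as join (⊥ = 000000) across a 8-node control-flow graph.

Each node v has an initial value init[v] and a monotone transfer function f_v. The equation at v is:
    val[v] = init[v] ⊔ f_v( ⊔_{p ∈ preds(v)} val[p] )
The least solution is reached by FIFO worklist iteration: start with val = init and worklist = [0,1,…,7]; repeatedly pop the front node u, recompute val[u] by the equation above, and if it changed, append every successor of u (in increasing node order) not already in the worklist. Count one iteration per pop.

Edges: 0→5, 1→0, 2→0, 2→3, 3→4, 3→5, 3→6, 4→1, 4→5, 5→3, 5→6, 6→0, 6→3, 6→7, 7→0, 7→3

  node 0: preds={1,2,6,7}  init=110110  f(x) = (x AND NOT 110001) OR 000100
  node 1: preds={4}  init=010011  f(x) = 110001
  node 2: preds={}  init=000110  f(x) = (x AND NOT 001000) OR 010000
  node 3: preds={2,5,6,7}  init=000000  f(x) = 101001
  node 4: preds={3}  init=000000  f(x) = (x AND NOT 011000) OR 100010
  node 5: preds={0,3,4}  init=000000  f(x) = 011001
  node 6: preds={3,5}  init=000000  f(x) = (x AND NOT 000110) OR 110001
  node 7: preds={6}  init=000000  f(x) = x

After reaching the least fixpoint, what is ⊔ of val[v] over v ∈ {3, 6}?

Iteration log — 12 steps:
  step 1. node 0  ⊔preds=010111  new=110110  stable
  step 2. node 1  ⊔preds=000000  new=110011  old=010011  +wl: 0
  step 3. node 2  ⊔preds=000000  new=010110  old=000110  +wl: 
  step 4. node 3  ⊔preds=010110  new=101001  old=000000  +wl: 
  step 5. node 4  ⊔preds=101001  new=100011  old=000000  +wl: 1
  step 6. node 5  ⊔preds=111111  new=011001  old=000000  +wl: 3
  step 7. node 6  ⊔preds=111001  new=111001  old=000000  +wl: 
  step 8. node 7  ⊔preds=111001  new=111001  old=000000  +wl: 
  step 9. node 0  ⊔preds=111111  new=111110  old=110110  +wl: 5
  step 10. node 1  ⊔preds=100011  new=110011  stable
  step 11. node 3  ⊔preds=111111  new=101001  stable
  step 12. node 5  ⊔preds=111111  new=011001  stable

Least fixpoint reached:
  node 0: 111110
  node 1: 110011
  node 2: 010110
  node 3: 101001
  node 4: 100011
  node 5: 011001
  node 6: 111001
  node 7: 111001

111001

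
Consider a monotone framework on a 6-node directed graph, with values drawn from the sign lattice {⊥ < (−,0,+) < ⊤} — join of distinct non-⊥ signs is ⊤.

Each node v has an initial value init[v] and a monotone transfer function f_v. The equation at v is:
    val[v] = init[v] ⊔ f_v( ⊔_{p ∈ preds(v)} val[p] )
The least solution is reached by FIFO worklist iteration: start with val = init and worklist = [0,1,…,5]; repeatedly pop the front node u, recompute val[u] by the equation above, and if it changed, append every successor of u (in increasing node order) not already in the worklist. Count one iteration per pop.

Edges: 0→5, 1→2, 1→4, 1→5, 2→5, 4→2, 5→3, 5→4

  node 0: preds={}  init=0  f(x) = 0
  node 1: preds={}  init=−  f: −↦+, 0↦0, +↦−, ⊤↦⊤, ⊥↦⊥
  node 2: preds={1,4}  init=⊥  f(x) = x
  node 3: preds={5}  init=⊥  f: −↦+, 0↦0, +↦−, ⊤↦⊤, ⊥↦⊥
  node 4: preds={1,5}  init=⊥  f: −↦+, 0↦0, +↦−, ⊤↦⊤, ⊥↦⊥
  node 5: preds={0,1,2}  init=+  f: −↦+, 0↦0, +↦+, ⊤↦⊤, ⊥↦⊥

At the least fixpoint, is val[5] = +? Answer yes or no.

no

Iteration log — 10 steps:
  step 1. node 0  ⊔preds=⊥  new=0  stable
  step 2. node 1  ⊔preds=⊥  new=−  stable
  step 3. node 2  ⊔preds=−  new=−  old=⊥  +wl: 
  step 4. node 3  ⊔preds=+  new=−  old=⊥  +wl: 
  step 5. node 4  ⊔preds=⊤  new=⊤  old=⊥  +wl: 2
  step 6. node 5  ⊔preds=⊤  new=⊤  old=+  +wl: 3,4
  step 7. node 2  ⊔preds=⊤  new=⊤  old=−  +wl: 5
  step 8. node 3  ⊔preds=⊤  new=⊤  old=−  +wl: 
  step 9. node 4  ⊔preds=⊤  new=⊤  stable
  step 10. node 5  ⊔preds=⊤  new=⊤  stable

Least fixpoint reached:
  node 0: 0
  node 1: −
  node 2: ⊤
  node 3: ⊤
  node 4: ⊤
  node 5: ⊤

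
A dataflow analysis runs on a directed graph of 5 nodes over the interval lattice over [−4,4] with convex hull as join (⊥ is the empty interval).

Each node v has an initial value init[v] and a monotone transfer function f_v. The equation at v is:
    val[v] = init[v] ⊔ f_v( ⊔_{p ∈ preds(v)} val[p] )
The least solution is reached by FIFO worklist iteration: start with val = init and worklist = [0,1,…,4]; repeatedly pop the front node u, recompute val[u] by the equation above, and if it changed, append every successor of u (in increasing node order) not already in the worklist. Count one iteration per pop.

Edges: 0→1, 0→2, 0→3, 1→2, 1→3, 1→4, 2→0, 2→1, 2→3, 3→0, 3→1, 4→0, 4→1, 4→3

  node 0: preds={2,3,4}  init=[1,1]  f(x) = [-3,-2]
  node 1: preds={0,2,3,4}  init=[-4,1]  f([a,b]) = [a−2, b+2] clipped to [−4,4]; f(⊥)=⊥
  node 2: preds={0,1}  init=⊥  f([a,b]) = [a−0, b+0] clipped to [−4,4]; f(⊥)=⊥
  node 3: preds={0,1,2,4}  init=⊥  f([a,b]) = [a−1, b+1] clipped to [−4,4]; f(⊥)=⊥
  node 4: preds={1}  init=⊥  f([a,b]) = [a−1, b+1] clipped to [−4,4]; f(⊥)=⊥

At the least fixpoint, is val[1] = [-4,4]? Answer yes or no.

Worklist (13 pops):
  #1 pop 0: in=⊥ → [-3,1] (was [1,1]); enqueue []
  #2 pop 1: in=[-3,1] → [-4,3] (was [-4,1]); enqueue []
  #3 pop 2: in=[-4,3] → [-4,3] (was ⊥); enqueue [0,1]
  #4 pop 3: in=[-4,3] → [-4,4] (was ⊥); enqueue []
  #5 pop 4: in=[-4,3] → [-4,4] (was ⊥); enqueue [3]
  #6 pop 0: in=[-4,4] → [-3,1] (no change)
  #7 pop 1: in=[-4,4] → [-4,4] (was [-4,3]); enqueue [2,4]
  #8 pop 3: in=[-4,4] → [-4,4] (no change)
  #9 pop 2: in=[-4,4] → [-4,4] (was [-4,3]); enqueue [0,1,3]
  #10 pop 4: in=[-4,4] → [-4,4] (no change)
  #11 pop 0: in=[-4,4] → [-3,1] (no change)
  #12 pop 1: in=[-4,4] → [-4,4] (no change)
  #13 pop 3: in=[-4,4] → [-4,4] (no change)

Fixpoint:
  val[0] = [-3,1]
  val[1] = [-4,4]
  val[2] = [-4,4]
  val[3] = [-4,4]
  val[4] = [-4,4]

yes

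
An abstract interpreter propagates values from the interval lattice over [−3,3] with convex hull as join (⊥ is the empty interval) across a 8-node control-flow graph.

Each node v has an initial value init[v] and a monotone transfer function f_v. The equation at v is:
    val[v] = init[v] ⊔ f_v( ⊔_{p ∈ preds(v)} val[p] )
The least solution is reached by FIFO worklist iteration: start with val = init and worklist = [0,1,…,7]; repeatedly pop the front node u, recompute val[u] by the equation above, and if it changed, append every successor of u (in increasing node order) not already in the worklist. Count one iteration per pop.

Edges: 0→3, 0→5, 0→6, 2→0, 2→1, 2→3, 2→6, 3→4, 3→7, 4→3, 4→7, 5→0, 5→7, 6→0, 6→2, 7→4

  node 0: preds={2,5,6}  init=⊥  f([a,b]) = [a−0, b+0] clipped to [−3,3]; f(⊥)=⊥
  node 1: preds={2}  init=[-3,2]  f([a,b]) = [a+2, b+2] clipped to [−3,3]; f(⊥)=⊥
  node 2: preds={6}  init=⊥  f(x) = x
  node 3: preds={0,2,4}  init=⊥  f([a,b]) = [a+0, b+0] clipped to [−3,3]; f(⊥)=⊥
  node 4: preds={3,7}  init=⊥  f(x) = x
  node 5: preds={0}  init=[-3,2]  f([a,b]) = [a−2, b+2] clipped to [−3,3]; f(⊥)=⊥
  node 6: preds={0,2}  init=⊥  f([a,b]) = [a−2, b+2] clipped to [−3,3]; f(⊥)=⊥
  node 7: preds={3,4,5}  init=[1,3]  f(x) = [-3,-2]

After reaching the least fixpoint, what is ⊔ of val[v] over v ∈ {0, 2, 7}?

[-3,3]

Iteration log — 18 steps:
  step 1. node 0  ⊔preds=[-3,2]  new=[-3,2]  old=⊥  +wl: 
  step 2. node 1  ⊔preds=⊥  new=[-3,2]  stable
  step 3. node 2  ⊔preds=⊥  new=⊥  stable
  step 4. node 3  ⊔preds=[-3,2]  new=[-3,2]  old=⊥  +wl: 
  step 5. node 4  ⊔preds=[-3,3]  new=[-3,3]  old=⊥  +wl: 3
  step 6. node 5  ⊔preds=[-3,2]  new=[-3,3]  old=[-3,2]  +wl: 0
  step 7. node 6  ⊔preds=[-3,2]  new=[-3,3]  old=⊥  +wl: 2
  step 8. node 7  ⊔preds=[-3,3]  new=[-3,3]  old=[1,3]  +wl: 4
  step 9. node 3  ⊔preds=[-3,3]  new=[-3,3]  old=[-3,2]  +wl: 7
  step 10. node 0  ⊔preds=[-3,3]  new=[-3,3]  old=[-3,2]  +wl: 3,5,6
  step 11. node 2  ⊔preds=[-3,3]  new=[-3,3]  old=⊥  +wl: 0,1
  step 12. node 4  ⊔preds=[-3,3]  new=[-3,3]  stable
  step 13. node 7  ⊔preds=[-3,3]  new=[-3,3]  stable
  step 14. node 3  ⊔preds=[-3,3]  new=[-3,3]  stable
  step 15. node 5  ⊔preds=[-3,3]  new=[-3,3]  stable
  step 16. node 6  ⊔preds=[-3,3]  new=[-3,3]  stable
  step 17. node 0  ⊔preds=[-3,3]  new=[-3,3]  stable
  step 18. node 1  ⊔preds=[-3,3]  new=[-3,3]  old=[-3,2]  +wl: 

Least fixpoint reached:
  node 0: [-3,3]
  node 1: [-3,3]
  node 2: [-3,3]
  node 3: [-3,3]
  node 4: [-3,3]
  node 5: [-3,3]
  node 6: [-3,3]
  node 7: [-3,3]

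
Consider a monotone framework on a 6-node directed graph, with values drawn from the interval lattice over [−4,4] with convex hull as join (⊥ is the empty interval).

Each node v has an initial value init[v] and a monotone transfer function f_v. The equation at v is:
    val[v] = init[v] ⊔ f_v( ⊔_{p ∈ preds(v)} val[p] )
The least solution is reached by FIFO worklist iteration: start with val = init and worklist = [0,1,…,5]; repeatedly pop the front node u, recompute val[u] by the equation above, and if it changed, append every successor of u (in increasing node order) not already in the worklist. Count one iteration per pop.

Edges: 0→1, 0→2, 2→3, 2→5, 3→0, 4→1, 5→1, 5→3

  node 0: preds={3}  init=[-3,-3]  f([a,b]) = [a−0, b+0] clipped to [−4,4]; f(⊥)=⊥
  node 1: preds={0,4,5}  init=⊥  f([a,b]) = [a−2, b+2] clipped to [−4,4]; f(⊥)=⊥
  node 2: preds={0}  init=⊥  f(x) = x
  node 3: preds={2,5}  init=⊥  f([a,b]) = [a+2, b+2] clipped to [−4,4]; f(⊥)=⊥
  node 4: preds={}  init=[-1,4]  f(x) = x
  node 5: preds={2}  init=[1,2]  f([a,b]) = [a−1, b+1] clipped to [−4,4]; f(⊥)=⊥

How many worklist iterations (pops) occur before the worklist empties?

15

Iteration log — 15 steps:
  step 1. node 0  ⊔preds=⊥  new=[-3,-3]  stable
  step 2. node 1  ⊔preds=[-3,4]  new=[-4,4]  old=⊥  +wl: 
  step 3. node 2  ⊔preds=[-3,-3]  new=[-3,-3]  old=⊥  +wl: 
  step 4. node 3  ⊔preds=[-3,2]  new=[-1,4]  old=⊥  +wl: 0
  step 5. node 4  ⊔preds=⊥  new=[-1,4]  stable
  step 6. node 5  ⊔preds=[-3,-3]  new=[-4,2]  old=[1,2]  +wl: 1,3
  step 7. node 0  ⊔preds=[-1,4]  new=[-3,4]  old=[-3,-3]  +wl: 2
  step 8. node 1  ⊔preds=[-4,4]  new=[-4,4]  stable
  step 9. node 3  ⊔preds=[-4,2]  new=[-2,4]  old=[-1,4]  +wl: 0
  step 10. node 2  ⊔preds=[-3,4]  new=[-3,4]  old=[-3,-3]  +wl: 3,5
  step 11. node 0  ⊔preds=[-2,4]  new=[-3,4]  stable
  step 12. node 3  ⊔preds=[-4,4]  new=[-2,4]  stable
  step 13. node 5  ⊔preds=[-3,4]  new=[-4,4]  old=[-4,2]  +wl: 1,3
  step 14. node 1  ⊔preds=[-4,4]  new=[-4,4]  stable
  step 15. node 3  ⊔preds=[-4,4]  new=[-2,4]  stable

Least fixpoint reached:
  node 0: [-3,4]
  node 1: [-4,4]
  node 2: [-3,4]
  node 3: [-2,4]
  node 4: [-1,4]
  node 5: [-4,4]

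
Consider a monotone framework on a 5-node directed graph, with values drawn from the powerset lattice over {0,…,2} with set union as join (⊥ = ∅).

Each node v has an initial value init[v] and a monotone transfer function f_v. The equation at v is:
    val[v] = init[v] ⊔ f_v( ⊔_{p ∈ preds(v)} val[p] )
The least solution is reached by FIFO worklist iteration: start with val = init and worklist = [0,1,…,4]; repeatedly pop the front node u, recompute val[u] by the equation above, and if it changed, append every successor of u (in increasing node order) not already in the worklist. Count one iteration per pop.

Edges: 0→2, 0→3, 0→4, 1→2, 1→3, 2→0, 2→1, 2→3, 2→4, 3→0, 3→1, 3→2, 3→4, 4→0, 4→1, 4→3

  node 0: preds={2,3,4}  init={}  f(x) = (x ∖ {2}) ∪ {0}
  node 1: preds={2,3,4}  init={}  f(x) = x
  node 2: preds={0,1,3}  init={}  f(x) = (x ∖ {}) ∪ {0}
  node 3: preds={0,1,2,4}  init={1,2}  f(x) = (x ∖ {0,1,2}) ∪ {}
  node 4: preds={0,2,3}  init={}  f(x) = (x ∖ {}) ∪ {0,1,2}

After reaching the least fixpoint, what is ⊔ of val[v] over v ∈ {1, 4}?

Worklist (9 pops):
  #1 pop 0: in={1,2} → {0,1} (was {}); enqueue []
  #2 pop 1: in={1,2} → {1,2} (was {}); enqueue []
  #3 pop 2: in={0,1,2} → {0,1,2} (was {}); enqueue [0,1]
  #4 pop 3: in={0,1,2} → {1,2} (no change)
  #5 pop 4: in={0,1,2} → {0,1,2} (was {}); enqueue [3]
  #6 pop 0: in={0,1,2} → {0,1} (no change)
  #7 pop 1: in={0,1,2} → {0,1,2} (was {1,2}); enqueue [2]
  #8 pop 3: in={0,1,2} → {1,2} (no change)
  #9 pop 2: in={0,1,2} → {0,1,2} (no change)

Fixpoint:
  val[0] = {0,1}
  val[1] = {0,1,2}
  val[2] = {0,1,2}
  val[3] = {1,2}
  val[4] = {0,1,2}

{0,1,2}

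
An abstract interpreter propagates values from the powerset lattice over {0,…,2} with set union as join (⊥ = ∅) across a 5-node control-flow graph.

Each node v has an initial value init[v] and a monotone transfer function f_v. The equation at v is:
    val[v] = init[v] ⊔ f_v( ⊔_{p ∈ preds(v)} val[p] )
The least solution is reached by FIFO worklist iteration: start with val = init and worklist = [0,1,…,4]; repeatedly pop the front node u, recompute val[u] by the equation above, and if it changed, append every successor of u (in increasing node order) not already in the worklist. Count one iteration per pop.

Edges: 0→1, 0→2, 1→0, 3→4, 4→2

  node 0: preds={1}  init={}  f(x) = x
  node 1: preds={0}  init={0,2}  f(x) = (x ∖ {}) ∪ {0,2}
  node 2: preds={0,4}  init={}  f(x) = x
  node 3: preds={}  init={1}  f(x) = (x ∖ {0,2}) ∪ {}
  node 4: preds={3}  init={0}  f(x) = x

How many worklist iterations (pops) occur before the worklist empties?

Worklist (6 pops):
  #1 pop 0: in={0,2} → {0,2} (was {}); enqueue []
  #2 pop 1: in={0,2} → {0,2} (no change)
  #3 pop 2: in={0,2} → {0,2} (was {}); enqueue []
  #4 pop 3: in={} → {1} (no change)
  #5 pop 4: in={1} → {0,1} (was {0}); enqueue [2]
  #6 pop 2: in={0,1,2} → {0,1,2} (was {0,2}); enqueue []

Fixpoint:
  val[0] = {0,2}
  val[1] = {0,2}
  val[2] = {0,1,2}
  val[3] = {1}
  val[4] = {0,1}

6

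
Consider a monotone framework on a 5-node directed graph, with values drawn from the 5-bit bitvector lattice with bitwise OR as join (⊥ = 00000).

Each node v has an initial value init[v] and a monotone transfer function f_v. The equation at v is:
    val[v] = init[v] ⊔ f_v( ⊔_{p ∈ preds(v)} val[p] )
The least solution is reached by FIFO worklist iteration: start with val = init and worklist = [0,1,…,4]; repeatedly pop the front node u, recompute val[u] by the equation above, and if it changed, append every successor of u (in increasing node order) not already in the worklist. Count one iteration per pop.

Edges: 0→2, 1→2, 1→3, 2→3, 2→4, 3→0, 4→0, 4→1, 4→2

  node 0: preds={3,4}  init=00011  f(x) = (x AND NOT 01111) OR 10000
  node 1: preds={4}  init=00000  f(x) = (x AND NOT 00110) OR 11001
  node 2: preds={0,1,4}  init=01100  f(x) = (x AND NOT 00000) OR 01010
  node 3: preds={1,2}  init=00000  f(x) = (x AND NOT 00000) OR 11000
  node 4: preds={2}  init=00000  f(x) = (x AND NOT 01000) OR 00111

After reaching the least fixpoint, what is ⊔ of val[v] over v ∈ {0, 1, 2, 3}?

11111

Iteration log — 8 steps:
  step 1. node 0  ⊔preds=00000  new=10011  old=00011  +wl: 
  step 2. node 1  ⊔preds=00000  new=11001  old=00000  +wl: 
  step 3. node 2  ⊔preds=11011  new=11111  old=01100  +wl: 
  step 4. node 3  ⊔preds=11111  new=11111  old=00000  +wl: 0
  step 5. node 4  ⊔preds=11111  new=10111  old=00000  +wl: 1,2
  step 6. node 0  ⊔preds=11111  new=10011  stable
  step 7. node 1  ⊔preds=10111  new=11001  stable
  step 8. node 2  ⊔preds=11111  new=11111  stable

Least fixpoint reached:
  node 0: 10011
  node 1: 11001
  node 2: 11111
  node 3: 11111
  node 4: 10111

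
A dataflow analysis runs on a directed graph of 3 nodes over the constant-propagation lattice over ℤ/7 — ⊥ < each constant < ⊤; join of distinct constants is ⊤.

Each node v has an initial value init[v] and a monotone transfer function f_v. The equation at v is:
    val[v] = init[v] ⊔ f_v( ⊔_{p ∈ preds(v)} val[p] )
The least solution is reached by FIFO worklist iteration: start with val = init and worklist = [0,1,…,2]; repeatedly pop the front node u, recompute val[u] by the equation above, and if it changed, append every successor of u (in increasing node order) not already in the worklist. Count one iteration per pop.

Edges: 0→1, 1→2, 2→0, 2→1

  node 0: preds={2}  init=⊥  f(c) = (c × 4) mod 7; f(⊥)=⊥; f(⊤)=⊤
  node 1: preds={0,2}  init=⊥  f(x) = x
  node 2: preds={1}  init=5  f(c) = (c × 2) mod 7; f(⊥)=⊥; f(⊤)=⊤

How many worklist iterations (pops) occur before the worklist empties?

Trace (5 dequeues):
  [1] u=0 | in 5 | out 6 | prev ⊥ | push {}
  [2] u=1 | in ⊤ | out ⊤ | prev ⊥ | push {}
  [3] u=2 | in ⊤ | out ⊤ | prev 5 | push {0,1}
  [4] u=0 | in ⊤ | out ⊤ | prev 6 | push {}
  [5] u=1 | in ⊤ | out ⊤ | ==

Converged values:
  [0] ⊤
  [1] ⊤
  [2] ⊤

5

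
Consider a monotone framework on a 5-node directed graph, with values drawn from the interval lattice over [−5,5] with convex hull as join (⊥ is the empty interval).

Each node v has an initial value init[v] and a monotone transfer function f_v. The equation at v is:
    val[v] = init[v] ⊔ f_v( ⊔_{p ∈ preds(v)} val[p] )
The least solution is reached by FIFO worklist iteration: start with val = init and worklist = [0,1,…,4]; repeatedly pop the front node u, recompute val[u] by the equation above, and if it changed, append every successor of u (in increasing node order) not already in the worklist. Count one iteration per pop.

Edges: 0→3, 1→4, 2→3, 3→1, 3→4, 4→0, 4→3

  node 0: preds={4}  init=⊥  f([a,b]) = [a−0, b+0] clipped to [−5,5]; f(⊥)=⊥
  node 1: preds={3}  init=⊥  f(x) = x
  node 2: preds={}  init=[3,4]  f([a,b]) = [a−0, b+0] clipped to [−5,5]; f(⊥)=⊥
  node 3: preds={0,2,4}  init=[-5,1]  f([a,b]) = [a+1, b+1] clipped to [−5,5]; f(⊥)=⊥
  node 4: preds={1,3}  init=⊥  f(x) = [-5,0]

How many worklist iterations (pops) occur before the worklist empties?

Iteration log — 9 steps:
  step 1. node 0  ⊔preds=⊥  new=⊥  stable
  step 2. node 1  ⊔preds=[-5,1]  new=[-5,1]  old=⊥  +wl: 
  step 3. node 2  ⊔preds=⊥  new=[3,4]  stable
  step 4. node 3  ⊔preds=[3,4]  new=[-5,5]  old=[-5,1]  +wl: 1
  step 5. node 4  ⊔preds=[-5,5]  new=[-5,0]  old=⊥  +wl: 0,3
  step 6. node 1  ⊔preds=[-5,5]  new=[-5,5]  old=[-5,1]  +wl: 4
  step 7. node 0  ⊔preds=[-5,0]  new=[-5,0]  old=⊥  +wl: 
  step 8. node 3  ⊔preds=[-5,4]  new=[-5,5]  stable
  step 9. node 4  ⊔preds=[-5,5]  new=[-5,0]  stable

Least fixpoint reached:
  node 0: [-5,0]
  node 1: [-5,5]
  node 2: [3,4]
  node 3: [-5,5]
  node 4: [-5,0]

9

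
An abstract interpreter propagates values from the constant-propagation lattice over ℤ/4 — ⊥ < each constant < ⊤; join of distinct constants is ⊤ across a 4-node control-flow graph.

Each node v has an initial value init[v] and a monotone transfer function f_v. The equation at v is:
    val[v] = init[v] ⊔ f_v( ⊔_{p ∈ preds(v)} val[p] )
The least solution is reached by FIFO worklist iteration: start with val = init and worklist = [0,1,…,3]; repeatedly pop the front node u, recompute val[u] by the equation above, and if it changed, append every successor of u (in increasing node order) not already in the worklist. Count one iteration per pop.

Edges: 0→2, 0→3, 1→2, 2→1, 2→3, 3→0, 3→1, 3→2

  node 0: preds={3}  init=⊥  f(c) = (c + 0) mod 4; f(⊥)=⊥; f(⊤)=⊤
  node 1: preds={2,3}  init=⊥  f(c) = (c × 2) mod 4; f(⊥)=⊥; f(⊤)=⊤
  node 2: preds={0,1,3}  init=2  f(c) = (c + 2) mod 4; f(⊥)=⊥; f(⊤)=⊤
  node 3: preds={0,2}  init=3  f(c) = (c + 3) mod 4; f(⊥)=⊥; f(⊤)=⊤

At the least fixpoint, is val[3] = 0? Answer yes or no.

Worklist (8 pops):
  #1 pop 0: in=3 → 3 (was ⊥); enqueue []
  #2 pop 1: in=⊤ → ⊤ (was ⊥); enqueue []
  #3 pop 2: in=⊤ → ⊤ (was 2); enqueue [1]
  #4 pop 3: in=⊤ → ⊤ (was 3); enqueue [0,2]
  #5 pop 1: in=⊤ → ⊤ (no change)
  #6 pop 0: in=⊤ → ⊤ (was 3); enqueue [3]
  #7 pop 2: in=⊤ → ⊤ (no change)
  #8 pop 3: in=⊤ → ⊤ (no change)

Fixpoint:
  val[0] = ⊤
  val[1] = ⊤
  val[2] = ⊤
  val[3] = ⊤

no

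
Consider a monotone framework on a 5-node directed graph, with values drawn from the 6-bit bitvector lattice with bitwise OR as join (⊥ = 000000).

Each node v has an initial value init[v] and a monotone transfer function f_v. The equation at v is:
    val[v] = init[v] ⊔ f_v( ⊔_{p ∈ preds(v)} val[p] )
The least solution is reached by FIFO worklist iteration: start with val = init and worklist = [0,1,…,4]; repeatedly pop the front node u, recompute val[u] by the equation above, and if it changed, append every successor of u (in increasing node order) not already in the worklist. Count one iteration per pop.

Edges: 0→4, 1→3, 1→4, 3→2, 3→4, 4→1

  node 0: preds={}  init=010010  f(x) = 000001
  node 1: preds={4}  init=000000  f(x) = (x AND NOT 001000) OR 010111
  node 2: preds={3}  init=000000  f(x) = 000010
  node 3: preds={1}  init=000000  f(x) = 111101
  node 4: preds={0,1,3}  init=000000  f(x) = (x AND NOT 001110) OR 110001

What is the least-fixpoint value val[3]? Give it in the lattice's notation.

111101

Worklist (9 pops):
  #1 pop 0: in=000000 → 010011 (was 010010); enqueue []
  #2 pop 1: in=000000 → 010111 (was 000000); enqueue []
  #3 pop 2: in=000000 → 000010 (was 000000); enqueue []
  #4 pop 3: in=010111 → 111101 (was 000000); enqueue [2]
  #5 pop 4: in=111111 → 110001 (was 000000); enqueue [1]
  #6 pop 2: in=111101 → 000010 (no change)
  #7 pop 1: in=110001 → 110111 (was 010111); enqueue [3,4]
  #8 pop 3: in=110111 → 111101 (no change)
  #9 pop 4: in=111111 → 110001 (no change)

Fixpoint:
  val[0] = 010011
  val[1] = 110111
  val[2] = 000010
  val[3] = 111101
  val[4] = 110001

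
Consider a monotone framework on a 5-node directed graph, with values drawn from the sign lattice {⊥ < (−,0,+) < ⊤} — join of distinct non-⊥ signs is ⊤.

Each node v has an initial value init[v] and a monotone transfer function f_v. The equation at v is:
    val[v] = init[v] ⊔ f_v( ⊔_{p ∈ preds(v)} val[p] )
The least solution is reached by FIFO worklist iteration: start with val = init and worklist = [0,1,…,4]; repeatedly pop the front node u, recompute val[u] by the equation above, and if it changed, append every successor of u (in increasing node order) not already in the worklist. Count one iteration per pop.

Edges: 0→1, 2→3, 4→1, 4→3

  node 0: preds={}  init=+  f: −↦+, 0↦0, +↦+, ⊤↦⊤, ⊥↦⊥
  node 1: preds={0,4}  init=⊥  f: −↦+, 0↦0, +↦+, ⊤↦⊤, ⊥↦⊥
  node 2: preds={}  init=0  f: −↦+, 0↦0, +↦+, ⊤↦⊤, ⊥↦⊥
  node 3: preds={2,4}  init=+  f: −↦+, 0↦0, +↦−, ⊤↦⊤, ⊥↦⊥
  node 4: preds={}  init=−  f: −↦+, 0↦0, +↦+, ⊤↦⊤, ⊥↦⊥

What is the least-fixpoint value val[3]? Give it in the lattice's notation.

Trace (5 dequeues):
  [1] u=0 | in ⊥ | out + | ==
  [2] u=1 | in ⊤ | out ⊤ | prev ⊥ | push {}
  [3] u=2 | in ⊥ | out 0 | ==
  [4] u=3 | in ⊤ | out ⊤ | prev + | push {}
  [5] u=4 | in ⊥ | out − | ==

Converged values:
  [0] +
  [1] ⊤
  [2] 0
  [3] ⊤
  [4] −

⊤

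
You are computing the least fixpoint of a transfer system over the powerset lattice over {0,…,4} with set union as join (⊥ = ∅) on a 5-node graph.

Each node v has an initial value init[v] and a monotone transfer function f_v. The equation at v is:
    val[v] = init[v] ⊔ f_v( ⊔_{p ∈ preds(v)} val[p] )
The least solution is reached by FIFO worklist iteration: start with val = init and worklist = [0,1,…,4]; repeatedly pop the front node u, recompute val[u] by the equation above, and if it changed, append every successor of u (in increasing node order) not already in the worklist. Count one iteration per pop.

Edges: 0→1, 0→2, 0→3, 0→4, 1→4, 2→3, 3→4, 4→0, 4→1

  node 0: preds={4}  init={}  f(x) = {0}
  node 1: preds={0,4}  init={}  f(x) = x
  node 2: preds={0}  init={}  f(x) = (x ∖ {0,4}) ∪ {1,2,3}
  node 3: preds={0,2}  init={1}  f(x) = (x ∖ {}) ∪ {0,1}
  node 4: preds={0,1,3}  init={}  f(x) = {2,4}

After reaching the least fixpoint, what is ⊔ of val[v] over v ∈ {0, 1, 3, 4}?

{0,1,2,3,4}

Trace (8 dequeues):
  [1] u=0 | in {} | out {0} | prev {} | push {}
  [2] u=1 | in {0} | out {0} | prev {} | push {}
  [3] u=2 | in {0} | out {1,2,3} | prev {} | push {}
  [4] u=3 | in {0,1,2,3} | out {0,1,2,3} | prev {1} | push {}
  [5] u=4 | in {0,1,2,3} | out {2,4} | prev {} | push {0,1}
  [6] u=0 | in {2,4} | out {0} | ==
  [7] u=1 | in {0,2,4} | out {0,2,4} | prev {0} | push {4}
  [8] u=4 | in {0,1,2,3,4} | out {2,4} | ==

Converged values:
  [0] {0}
  [1] {0,2,4}
  [2] {1,2,3}
  [3] {0,1,2,3}
  [4] {2,4}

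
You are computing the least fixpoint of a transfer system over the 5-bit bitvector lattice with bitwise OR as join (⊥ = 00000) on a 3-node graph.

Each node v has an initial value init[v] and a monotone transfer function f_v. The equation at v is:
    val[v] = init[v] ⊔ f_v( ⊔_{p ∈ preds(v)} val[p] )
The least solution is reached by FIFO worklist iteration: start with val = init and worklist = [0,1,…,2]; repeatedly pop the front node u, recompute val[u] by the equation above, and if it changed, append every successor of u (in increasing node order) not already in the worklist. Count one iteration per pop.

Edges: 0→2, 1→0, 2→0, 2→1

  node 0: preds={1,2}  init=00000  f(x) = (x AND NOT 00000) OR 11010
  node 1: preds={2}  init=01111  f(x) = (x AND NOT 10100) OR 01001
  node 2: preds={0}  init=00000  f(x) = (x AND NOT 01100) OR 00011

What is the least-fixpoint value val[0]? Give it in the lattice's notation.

Worklist (5 pops):
  #1 pop 0: in=01111 → 11111 (was 00000); enqueue []
  #2 pop 1: in=00000 → 01111 (no change)
  #3 pop 2: in=11111 → 10011 (was 00000); enqueue [0,1]
  #4 pop 0: in=11111 → 11111 (no change)
  #5 pop 1: in=10011 → 01111 (no change)

Fixpoint:
  val[0] = 11111
  val[1] = 01111
  val[2] = 10011

11111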